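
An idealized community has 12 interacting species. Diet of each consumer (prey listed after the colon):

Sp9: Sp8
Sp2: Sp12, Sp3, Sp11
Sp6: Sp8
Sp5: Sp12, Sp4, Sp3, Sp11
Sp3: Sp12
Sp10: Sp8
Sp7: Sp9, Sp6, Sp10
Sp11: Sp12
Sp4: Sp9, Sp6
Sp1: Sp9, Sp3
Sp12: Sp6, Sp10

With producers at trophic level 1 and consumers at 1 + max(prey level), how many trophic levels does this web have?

5

Producers (level 1): Sp8.
Sp8 → Sp6 → Sp12 → Sp11 → Sp2 gives Sp2 level 5.
No species has a prey at level 5, so no species reaches level 6.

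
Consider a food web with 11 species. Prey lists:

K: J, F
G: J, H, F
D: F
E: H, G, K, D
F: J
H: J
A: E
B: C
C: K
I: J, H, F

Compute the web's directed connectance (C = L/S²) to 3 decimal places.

The web has S = 11 species and L = 18 feeding links.
C = L / S² = 18 / 121 = 0.1488 ≈ 0.149.

C = 0.149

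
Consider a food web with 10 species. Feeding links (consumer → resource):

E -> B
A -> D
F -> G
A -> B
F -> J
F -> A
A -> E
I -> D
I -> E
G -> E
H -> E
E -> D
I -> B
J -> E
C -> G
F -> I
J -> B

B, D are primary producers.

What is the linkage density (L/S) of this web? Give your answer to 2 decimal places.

L/S = 1.70

There are L = 17 links among S = 10 species.
L/S = 17/10 = 1.7000 ≈ 1.70.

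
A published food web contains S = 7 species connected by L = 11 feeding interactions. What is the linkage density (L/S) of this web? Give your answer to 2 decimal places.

There are L = 11 links among S = 7 species.
L/S = 11/7 = 1.5714 ≈ 1.57.

L/S = 1.57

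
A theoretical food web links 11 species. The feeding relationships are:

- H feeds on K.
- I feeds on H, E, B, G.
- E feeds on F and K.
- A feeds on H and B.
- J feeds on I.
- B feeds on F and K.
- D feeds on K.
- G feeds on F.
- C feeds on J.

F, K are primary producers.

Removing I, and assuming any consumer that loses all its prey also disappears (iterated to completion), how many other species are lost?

2

Remove I.
Round 1: J (all prey gone) → extinct.
Round 2: C (all prey gone) → extinct.
No further losses. Total secondary extinctions: 2.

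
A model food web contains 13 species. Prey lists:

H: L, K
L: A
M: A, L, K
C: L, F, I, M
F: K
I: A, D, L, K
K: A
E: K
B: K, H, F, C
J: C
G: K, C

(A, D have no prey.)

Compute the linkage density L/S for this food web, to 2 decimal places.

L/S = 1.85

There are L = 24 links among S = 13 species.
L/S = 24/13 = 1.8462 ≈ 1.85.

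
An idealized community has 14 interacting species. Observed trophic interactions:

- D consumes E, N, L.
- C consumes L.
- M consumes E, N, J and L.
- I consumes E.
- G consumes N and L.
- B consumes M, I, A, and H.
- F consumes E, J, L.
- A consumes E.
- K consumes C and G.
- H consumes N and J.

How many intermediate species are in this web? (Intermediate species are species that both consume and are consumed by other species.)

6

Intermediate species (has both prey and predators): C, G, I, H, M, A.
Count: 6.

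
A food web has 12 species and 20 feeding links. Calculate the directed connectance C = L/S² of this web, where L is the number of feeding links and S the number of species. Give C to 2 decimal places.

The web has S = 12 species and L = 20 feeding links.
C = L / S² = 20 / 144 = 0.1389 ≈ 0.14.

C = 0.14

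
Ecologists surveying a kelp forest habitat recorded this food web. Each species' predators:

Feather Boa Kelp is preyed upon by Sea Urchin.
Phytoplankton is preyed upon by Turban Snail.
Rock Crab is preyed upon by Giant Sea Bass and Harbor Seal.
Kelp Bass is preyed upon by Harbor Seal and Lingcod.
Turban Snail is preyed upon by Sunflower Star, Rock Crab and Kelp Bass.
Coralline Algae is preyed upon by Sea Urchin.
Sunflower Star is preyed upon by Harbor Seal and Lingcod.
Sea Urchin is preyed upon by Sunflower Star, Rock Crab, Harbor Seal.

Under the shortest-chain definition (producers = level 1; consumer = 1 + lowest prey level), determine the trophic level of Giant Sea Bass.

Phytoplankton is a producer → level 1.
Turban Snail eats Phytoplankton → level 2.
Rock Crab eats Turban Snail → level 3.
Giant Sea Bass eats Rock Crab → level 4.
No prey of Giant Sea Bass is below level 3, so 4 is the minimum.

Trophic level 4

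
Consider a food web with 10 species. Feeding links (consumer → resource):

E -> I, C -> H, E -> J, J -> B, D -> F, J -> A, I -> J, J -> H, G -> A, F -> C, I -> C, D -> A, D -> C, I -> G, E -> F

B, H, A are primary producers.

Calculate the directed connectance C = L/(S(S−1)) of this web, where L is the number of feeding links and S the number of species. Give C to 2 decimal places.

The web has S = 10 species and L = 15 feeding links.
C = L / (S(S−1)) = 15 / 90 = 0.1667 ≈ 0.17.

C = 0.17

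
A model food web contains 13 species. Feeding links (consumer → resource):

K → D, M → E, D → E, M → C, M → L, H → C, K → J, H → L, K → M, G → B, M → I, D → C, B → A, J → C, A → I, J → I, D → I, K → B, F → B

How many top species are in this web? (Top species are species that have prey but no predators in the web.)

4

Top species (has prey, but nothing eats it): H, F, K, G.
Count: 4.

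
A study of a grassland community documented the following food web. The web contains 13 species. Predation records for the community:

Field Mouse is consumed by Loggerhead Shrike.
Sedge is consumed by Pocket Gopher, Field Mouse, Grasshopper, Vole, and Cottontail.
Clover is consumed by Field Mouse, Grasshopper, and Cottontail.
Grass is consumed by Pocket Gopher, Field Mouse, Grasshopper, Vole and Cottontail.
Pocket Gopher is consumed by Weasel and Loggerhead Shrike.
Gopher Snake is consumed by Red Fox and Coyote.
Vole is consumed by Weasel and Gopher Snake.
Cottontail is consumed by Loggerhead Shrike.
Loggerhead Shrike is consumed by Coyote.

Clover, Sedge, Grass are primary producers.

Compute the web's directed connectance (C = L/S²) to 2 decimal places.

C = 0.13

The web has S = 13 species and L = 22 feeding links.
C = L / S² = 22 / 169 = 0.1302 ≈ 0.13.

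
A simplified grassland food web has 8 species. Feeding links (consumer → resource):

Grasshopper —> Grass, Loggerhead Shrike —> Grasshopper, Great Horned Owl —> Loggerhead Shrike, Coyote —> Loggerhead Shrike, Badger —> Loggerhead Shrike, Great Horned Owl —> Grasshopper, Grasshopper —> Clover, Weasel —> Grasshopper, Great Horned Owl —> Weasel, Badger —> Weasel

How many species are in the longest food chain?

One longest chain: Clover → Grasshopper → Weasel → Badger.
It has 4 species and 3 links.

4 species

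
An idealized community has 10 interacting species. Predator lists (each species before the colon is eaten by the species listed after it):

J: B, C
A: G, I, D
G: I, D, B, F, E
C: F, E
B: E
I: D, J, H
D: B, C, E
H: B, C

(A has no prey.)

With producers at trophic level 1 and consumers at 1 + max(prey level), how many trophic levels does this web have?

Producers (level 1): A.
A → G → I → D → C → F gives F level 6.
No species has a prey at level 6, so no species reaches level 7.

6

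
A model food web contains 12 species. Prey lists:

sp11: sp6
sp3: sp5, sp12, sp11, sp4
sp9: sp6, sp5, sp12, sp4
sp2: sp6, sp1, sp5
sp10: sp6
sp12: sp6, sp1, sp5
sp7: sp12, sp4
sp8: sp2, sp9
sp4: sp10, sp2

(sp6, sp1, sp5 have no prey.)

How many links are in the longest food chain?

One longest chain: sp6 → sp10 → sp4 → sp9 → sp8.
It has 5 species and 4 links.

4 links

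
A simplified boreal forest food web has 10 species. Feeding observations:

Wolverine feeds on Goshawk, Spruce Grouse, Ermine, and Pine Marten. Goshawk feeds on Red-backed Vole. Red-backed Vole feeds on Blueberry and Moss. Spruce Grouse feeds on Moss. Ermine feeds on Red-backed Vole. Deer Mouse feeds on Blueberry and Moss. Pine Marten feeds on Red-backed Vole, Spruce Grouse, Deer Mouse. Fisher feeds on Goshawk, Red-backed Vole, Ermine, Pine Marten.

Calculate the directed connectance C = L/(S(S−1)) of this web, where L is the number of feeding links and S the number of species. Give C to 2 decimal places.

C = 0.20

The web has S = 10 species and L = 18 feeding links.
C = L / (S(S−1)) = 18 / 90 = 0.2000 ≈ 0.20.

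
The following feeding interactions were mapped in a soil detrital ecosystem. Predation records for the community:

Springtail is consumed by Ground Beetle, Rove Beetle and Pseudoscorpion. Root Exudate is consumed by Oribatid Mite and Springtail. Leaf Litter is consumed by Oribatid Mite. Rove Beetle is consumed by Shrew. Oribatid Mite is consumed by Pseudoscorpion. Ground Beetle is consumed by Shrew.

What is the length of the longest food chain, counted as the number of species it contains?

One longest chain: Root Exudate → Springtail → Rove Beetle → Shrew.
It has 4 species and 3 links.

4 species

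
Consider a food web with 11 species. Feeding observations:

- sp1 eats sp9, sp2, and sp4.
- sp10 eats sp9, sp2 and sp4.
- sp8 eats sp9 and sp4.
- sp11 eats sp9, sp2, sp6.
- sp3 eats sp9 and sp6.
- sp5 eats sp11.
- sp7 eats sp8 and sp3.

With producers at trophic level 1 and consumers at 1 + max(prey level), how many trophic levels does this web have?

3

Producers (level 1): sp2, sp9, sp4, sp6.
sp2 → sp11 → sp5 gives sp5 level 3.
No species has a prey at level 3, so no species reaches level 4.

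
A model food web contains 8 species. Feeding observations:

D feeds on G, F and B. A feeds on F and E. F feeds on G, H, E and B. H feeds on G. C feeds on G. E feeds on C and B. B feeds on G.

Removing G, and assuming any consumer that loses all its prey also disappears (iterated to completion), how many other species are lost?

7

Remove G.
Round 1: H (all prey gone), B (all prey gone), C (all prey gone) → extinct.
Round 2: E (all prey gone) → extinct.
Round 3: F (all prey gone) → extinct.
Round 4: A (all prey gone), D (all prey gone) → extinct.
No further losses. Total secondary extinctions: 7.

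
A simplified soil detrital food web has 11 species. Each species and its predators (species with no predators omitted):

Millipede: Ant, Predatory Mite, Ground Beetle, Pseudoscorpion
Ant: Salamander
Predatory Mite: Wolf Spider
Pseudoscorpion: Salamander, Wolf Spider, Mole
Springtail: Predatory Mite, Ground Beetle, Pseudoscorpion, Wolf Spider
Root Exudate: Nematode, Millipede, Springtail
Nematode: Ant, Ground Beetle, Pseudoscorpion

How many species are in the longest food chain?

One longest chain: Root Exudate → Nematode → Ant → Salamander.
It has 4 species and 3 links.

4 species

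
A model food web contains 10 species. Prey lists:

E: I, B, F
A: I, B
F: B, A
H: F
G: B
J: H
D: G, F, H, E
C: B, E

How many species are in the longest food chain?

5 species

One longest chain: I → A → F → E → C.
It has 5 species and 4 links.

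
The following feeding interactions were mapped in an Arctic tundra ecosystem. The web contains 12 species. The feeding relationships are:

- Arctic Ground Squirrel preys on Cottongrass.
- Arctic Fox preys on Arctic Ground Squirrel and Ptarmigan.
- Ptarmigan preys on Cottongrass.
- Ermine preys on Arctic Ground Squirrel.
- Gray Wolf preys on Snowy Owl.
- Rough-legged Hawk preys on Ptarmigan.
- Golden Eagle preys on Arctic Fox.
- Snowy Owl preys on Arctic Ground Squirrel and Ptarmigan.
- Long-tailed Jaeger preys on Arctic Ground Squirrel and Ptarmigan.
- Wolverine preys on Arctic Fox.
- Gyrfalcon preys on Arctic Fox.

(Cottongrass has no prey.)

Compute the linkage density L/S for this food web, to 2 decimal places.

L/S = 1.17

There are L = 14 links among S = 12 species.
L/S = 14/12 = 1.1667 ≈ 1.17.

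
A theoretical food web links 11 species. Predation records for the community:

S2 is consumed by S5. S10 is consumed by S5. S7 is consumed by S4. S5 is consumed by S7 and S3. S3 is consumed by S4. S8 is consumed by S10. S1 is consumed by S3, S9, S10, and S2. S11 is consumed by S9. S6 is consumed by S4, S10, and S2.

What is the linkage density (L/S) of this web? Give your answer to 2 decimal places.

There are L = 15 links among S = 11 species.
L/S = 15/11 = 1.3636 ≈ 1.36.

L/S = 1.36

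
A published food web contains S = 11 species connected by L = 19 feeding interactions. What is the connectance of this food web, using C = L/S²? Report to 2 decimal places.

C = 0.16

The web has S = 11 species and L = 19 feeding links.
C = L / S² = 19 / 121 = 0.1570 ≈ 0.16.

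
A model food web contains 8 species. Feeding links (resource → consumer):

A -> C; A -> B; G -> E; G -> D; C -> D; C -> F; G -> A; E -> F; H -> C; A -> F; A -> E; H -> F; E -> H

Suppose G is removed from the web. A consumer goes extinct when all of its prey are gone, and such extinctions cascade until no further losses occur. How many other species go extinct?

Remove G.
Round 1: A (all prey gone) → extinct.
Round 2: E (all prey gone), B (all prey gone) → extinct.
Round 3: H (all prey gone) → extinct.
Round 4: C (all prey gone) → extinct.
Round 5: D (all prey gone), F (all prey gone) → extinct.
No further losses. Total secondary extinctions: 7.

7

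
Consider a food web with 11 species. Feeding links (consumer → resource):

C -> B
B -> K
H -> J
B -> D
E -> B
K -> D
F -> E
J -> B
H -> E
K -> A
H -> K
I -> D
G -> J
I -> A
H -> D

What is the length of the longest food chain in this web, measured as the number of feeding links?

One longest chain: A → K → B → J → G.
It has 5 species and 4 links.

4 links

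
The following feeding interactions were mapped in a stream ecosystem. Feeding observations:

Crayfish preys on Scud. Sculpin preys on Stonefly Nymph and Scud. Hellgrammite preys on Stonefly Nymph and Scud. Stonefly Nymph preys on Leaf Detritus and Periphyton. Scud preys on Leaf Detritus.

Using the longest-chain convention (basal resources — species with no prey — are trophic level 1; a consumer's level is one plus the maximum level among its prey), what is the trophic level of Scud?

Trophic level 2

Leaf Detritus has no prey (basal) → level 1.
Scud eats Leaf Detritus → level 2.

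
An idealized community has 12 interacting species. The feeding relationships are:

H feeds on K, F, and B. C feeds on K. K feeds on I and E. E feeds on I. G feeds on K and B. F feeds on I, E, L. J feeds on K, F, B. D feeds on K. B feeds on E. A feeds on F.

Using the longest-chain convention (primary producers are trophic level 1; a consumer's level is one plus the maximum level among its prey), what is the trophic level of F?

I is a producer → level 1.
E eats I → level 2.
F eats E (level 2); other prey at levels: L 1, I 1 → level 3.

Trophic level 3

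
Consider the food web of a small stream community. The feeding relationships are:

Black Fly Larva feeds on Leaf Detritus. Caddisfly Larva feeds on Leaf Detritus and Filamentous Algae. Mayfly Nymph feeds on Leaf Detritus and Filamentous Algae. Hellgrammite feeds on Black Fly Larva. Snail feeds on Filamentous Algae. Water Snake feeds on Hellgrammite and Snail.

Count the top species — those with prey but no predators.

3

Top species (has prey, but nothing eats it): Caddisfly Larva, Mayfly Nymph, Water Snake.
Count: 3.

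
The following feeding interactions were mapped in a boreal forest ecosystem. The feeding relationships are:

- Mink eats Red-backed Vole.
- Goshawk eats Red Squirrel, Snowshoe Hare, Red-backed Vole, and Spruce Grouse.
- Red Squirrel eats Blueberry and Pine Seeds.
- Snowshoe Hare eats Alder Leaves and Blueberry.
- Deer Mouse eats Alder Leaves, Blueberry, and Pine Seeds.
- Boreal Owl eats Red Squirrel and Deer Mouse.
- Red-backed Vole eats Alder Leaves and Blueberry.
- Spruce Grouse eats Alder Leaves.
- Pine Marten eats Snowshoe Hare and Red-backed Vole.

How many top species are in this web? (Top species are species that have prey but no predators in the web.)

4

Top species (has prey, but nothing eats it): Goshawk, Boreal Owl, Mink, Pine Marten.
Count: 4.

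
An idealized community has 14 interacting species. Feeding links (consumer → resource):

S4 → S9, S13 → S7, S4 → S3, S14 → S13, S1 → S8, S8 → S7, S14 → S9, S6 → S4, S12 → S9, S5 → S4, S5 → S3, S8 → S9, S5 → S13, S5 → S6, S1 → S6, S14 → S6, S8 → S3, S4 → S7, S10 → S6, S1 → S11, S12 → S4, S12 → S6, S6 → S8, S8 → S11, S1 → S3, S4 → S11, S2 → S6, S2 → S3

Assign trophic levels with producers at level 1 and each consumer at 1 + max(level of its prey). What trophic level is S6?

Trophic level 3

S11 is a producer → level 1.
S8 eats S11 (level 1); other prey at levels: S3 1, S7 1, S9 1 → level 2.
S6 eats S8 (level 2); other prey at levels: S4 2 → level 3.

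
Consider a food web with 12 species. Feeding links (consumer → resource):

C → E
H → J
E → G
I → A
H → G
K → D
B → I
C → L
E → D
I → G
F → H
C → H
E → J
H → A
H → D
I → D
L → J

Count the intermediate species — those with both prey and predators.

4

Intermediate species (has both prey and predators): I, H, L, E.
Count: 4.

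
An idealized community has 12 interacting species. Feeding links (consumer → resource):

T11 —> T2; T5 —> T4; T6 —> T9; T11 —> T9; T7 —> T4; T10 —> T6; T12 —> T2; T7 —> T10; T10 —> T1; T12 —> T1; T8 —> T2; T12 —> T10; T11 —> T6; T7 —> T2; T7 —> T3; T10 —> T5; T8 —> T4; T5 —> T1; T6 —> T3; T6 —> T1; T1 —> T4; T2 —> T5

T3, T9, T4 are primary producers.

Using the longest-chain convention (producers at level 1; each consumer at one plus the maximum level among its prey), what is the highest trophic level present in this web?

Producers (level 1): T3, T9, T4.
T4 → T1 → T5 → T2 → T11 gives T11 level 5.
No species has a prey at level 5, so no species reaches level 6.

5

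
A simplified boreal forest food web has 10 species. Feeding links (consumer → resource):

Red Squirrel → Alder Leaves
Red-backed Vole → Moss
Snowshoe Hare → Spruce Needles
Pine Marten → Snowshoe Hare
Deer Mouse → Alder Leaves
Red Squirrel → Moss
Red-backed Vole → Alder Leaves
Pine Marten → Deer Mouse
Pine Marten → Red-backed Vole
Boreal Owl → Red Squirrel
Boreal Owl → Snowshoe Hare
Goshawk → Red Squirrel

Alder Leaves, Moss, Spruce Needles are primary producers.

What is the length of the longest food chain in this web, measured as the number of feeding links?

One longest chain: Spruce Needles → Snowshoe Hare → Pine Marten.
It has 3 species and 2 links.

2 links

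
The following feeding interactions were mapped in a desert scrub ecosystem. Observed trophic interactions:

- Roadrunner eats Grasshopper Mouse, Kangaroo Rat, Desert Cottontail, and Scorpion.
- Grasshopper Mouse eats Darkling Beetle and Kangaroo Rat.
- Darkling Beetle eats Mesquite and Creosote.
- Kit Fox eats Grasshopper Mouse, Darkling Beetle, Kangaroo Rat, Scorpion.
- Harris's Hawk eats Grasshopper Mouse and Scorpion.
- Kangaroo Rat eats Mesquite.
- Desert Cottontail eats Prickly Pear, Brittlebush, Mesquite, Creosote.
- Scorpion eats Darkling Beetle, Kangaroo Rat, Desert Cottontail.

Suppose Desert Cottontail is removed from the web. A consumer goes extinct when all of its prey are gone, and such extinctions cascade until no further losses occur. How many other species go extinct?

0

Remove Desert Cottontail.
Every predator of it retains at least one other prey: Scorpion still has Kangaroo Rat, Darkling Beetle; Roadrunner still has Kangaroo Rat, Grasshopper Mouse, Scorpion.
No consumer loses all prey, so no secondary extinctions occur.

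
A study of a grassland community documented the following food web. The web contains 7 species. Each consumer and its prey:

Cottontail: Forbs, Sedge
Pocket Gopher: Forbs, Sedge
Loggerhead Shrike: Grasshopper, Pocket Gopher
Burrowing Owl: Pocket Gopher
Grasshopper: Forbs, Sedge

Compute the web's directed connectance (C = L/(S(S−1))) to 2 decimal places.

The web has S = 7 species and L = 9 feeding links.
C = L / (S(S−1)) = 9 / 42 = 0.2143 ≈ 0.21.

C = 0.21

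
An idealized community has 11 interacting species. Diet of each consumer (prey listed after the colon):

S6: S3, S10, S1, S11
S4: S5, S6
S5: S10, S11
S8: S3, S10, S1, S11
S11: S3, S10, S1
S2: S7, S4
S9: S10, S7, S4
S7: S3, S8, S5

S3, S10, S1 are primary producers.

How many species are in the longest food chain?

5 species

One longest chain: S3 → S11 → S5 → S4 → S2.
It has 5 species and 4 links.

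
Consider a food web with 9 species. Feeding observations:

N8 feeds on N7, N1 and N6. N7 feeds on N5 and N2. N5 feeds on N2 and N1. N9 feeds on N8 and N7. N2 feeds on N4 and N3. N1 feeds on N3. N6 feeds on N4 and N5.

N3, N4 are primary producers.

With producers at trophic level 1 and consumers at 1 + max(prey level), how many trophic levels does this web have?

6

Producers (level 1): N3, N4.
N3 → N2 → N5 → N6 → N8 → N9 gives N9 level 6.
No species has a prey at level 6, so no species reaches level 7.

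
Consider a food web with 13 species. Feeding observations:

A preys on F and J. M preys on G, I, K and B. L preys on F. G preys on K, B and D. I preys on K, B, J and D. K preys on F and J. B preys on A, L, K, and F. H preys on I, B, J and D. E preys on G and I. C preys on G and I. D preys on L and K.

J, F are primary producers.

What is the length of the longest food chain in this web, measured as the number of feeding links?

4 links

One longest chain: J → K → D → G → M.
It has 5 species and 4 links.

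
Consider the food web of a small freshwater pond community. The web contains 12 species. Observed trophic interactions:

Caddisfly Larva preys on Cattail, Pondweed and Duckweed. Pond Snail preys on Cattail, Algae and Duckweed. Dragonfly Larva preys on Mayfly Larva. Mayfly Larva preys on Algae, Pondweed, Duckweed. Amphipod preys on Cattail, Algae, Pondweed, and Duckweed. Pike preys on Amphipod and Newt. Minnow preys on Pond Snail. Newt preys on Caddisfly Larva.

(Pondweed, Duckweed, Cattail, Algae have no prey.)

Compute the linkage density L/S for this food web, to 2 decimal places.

L/S = 1.50

There are L = 18 links among S = 12 species.
L/S = 18/12 = 1.5000 ≈ 1.50.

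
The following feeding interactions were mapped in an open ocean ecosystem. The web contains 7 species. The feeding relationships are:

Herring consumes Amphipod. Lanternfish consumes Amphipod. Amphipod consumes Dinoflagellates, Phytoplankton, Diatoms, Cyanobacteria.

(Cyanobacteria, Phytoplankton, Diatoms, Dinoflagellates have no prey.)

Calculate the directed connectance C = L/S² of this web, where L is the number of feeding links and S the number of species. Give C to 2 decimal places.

The web has S = 7 species and L = 6 feeding links.
C = L / S² = 6 / 49 = 0.1224 ≈ 0.12.

C = 0.12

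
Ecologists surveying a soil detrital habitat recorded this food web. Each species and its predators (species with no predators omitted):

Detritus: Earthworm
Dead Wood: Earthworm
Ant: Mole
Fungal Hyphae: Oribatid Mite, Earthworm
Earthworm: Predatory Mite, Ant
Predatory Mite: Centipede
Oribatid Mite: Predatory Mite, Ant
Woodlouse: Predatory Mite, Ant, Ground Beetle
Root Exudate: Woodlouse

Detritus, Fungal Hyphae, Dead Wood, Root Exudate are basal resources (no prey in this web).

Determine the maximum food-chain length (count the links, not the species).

One longest chain: Fungal Hyphae → Oribatid Mite → Predatory Mite → Centipede.
It has 4 species and 3 links.

3 links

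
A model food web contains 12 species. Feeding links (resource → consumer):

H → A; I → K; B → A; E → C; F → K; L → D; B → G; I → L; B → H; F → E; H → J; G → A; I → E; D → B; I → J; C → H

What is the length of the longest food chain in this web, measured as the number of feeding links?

5 links

One longest chain: I → L → D → B → H → A.
It has 6 species and 5 links.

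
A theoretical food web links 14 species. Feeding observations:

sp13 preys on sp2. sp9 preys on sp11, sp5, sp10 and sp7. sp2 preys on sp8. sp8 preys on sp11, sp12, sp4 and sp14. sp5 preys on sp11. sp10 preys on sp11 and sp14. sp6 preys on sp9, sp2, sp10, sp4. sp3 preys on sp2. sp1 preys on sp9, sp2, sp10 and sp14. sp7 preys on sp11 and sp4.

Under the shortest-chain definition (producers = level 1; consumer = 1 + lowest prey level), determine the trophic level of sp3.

Trophic level 4

sp12 is a producer → level 1.
sp8 eats sp12 → level 2.
sp2 eats sp8 → level 3.
sp3 eats sp2 → level 4.
No prey of sp3 is below level 3, so 4 is the minimum.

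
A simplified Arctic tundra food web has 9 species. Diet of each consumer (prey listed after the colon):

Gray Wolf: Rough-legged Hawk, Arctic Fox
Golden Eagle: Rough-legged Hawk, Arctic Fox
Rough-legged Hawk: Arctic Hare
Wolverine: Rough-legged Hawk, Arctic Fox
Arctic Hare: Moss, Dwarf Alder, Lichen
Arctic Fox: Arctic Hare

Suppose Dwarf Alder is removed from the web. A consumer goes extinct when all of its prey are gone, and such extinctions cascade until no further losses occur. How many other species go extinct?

0

Remove Dwarf Alder.
Every predator of it retains at least one other prey: Arctic Hare still has Moss, Lichen.
No consumer loses all prey, so no secondary extinctions occur.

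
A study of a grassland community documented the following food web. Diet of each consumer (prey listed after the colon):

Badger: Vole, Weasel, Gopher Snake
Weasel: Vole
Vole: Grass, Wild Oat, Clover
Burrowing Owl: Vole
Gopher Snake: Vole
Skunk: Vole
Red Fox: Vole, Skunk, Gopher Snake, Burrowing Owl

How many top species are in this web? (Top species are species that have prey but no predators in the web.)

2

Top species (has prey, but nothing eats it): Badger, Red Fox.
Count: 2.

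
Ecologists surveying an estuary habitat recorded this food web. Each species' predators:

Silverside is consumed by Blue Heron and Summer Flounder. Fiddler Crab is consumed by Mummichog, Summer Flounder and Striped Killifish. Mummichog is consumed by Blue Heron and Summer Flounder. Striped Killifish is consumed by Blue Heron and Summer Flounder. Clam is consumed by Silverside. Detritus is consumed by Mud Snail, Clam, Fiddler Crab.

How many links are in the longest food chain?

3 links

One longest chain: Detritus → Fiddler Crab → Mummichog → Blue Heron.
It has 4 species and 3 links.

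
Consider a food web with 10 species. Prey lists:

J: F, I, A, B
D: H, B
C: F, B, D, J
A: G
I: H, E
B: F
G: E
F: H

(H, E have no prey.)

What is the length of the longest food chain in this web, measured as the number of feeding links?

One longest chain: E → G → A → J → C.
It has 5 species and 4 links.

4 links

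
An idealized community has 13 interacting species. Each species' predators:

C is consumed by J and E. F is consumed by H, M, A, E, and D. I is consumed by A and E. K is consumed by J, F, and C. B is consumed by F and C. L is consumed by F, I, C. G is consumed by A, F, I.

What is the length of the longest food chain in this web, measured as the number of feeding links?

2 links

One longest chain: B → F → A.
It has 3 species and 2 links.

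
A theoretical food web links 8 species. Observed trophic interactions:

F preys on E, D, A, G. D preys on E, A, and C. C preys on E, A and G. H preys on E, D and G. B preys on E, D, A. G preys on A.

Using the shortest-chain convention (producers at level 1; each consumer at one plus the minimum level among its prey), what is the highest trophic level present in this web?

2

Producers (level 1): E, A.
Following each consumer down to its lowest-level prey: E → B (levels 1 through 2).
All prey of B (E 1, A 1, D 2) are at level 1 or above, so B is at level 1 + 1 = 2.
Every consumer has at least one prey at level 1 or below, so none exceeds level 2.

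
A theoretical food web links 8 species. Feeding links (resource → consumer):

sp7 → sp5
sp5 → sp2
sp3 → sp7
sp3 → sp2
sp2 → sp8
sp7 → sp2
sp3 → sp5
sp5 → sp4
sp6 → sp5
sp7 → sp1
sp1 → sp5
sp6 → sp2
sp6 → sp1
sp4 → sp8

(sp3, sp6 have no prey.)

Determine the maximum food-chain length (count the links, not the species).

One longest chain: sp3 → sp7 → sp1 → sp5 → sp2 → sp8.
It has 6 species and 5 links.

5 links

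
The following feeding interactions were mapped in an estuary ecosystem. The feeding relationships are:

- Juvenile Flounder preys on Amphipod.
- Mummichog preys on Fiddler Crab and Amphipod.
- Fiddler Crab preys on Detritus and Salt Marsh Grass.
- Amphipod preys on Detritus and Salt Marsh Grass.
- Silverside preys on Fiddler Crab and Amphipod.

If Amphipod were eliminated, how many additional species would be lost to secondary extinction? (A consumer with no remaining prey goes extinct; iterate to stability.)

1

Remove Amphipod.
Round 1: Juvenile Flounder (all prey gone) → extinct.
No further losses. Total secondary extinctions: 1.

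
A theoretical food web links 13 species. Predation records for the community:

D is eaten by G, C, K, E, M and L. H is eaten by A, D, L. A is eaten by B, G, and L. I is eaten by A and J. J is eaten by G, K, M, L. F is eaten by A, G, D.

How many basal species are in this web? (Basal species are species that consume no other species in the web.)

3

Basal species (no prey listed): F, H, I.
Count: 3.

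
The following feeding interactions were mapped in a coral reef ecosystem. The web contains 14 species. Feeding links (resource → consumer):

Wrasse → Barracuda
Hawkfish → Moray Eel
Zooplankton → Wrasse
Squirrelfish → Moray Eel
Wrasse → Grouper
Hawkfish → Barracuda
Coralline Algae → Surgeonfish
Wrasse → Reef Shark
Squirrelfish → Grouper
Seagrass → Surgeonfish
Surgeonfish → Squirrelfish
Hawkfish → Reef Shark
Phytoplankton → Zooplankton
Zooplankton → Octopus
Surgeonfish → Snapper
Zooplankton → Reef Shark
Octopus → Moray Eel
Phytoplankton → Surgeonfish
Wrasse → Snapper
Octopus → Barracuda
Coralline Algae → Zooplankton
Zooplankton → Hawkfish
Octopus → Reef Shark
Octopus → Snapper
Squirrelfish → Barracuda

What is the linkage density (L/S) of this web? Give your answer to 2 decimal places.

L/S = 1.79

There are L = 25 links among S = 14 species.
L/S = 25/14 = 1.7857 ≈ 1.79.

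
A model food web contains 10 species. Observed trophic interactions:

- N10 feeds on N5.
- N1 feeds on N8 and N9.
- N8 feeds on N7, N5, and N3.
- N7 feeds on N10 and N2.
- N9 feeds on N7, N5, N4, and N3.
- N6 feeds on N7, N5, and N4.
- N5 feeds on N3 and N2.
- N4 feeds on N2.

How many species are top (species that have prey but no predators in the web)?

Top species (has prey, but nothing eats it): N6, N1.
Count: 2.

2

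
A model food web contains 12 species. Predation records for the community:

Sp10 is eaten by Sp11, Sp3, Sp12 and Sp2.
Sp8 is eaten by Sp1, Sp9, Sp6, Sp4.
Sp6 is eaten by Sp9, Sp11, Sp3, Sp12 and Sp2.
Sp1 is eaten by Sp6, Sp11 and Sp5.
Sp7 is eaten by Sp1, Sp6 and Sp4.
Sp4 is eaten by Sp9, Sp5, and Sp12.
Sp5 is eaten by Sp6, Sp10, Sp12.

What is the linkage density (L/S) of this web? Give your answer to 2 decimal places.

There are L = 25 links among S = 12 species.
L/S = 25/12 = 2.0833 ≈ 2.08.

L/S = 2.08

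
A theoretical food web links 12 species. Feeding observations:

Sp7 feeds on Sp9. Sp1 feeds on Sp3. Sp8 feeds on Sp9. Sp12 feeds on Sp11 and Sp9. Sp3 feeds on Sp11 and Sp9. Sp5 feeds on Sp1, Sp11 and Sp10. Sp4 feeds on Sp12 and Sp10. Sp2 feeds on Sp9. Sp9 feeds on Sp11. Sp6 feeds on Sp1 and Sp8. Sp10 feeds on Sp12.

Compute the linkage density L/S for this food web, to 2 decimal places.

L/S = 1.42

There are L = 17 links among S = 12 species.
L/S = 17/12 = 1.4167 ≈ 1.42.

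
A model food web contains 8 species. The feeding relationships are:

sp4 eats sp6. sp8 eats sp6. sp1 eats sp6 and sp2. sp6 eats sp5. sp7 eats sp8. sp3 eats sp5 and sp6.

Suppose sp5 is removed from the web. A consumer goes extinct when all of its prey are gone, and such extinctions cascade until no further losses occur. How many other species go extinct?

Remove sp5.
Round 1: sp6 (all prey gone) → extinct.
Round 2: sp3 (all prey gone), sp4 (all prey gone), sp8 (all prey gone) → extinct.
Round 3: sp7 (all prey gone) → extinct.
No further losses. Total secondary extinctions: 5.

5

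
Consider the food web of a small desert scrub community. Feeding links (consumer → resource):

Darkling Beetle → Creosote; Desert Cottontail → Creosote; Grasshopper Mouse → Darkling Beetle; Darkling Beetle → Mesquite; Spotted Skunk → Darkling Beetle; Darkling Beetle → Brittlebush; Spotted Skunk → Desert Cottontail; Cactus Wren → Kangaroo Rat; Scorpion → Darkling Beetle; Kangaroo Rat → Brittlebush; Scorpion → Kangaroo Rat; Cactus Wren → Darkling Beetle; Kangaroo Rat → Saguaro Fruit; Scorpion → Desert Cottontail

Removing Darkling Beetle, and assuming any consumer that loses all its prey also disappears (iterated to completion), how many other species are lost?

Remove Darkling Beetle.
Round 1: Grasshopper Mouse (all prey gone) → extinct.
No further losses. Total secondary extinctions: 1.

1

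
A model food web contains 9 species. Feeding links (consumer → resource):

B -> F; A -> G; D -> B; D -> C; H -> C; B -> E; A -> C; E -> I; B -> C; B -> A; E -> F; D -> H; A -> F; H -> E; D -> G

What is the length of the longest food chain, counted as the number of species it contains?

4 species

One longest chain: F → E → H → D.
It has 4 species and 3 links.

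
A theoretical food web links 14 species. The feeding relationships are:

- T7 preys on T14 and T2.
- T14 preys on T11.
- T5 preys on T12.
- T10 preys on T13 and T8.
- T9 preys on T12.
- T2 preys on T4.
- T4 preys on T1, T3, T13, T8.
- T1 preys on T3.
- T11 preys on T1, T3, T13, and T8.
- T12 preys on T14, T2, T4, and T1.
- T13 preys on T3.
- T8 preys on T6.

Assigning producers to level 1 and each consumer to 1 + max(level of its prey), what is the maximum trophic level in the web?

Producers (level 1): T3, T6.
T3 → T13 → T4 → T2 → T12 → T9 gives T9 level 6.
No species has a prey at level 6, so no species reaches level 7.

6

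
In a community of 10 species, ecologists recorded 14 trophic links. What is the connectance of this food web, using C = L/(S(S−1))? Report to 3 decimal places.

The web has S = 10 species and L = 14 feeding links.
C = L / (S(S−1)) = 14 / 90 = 0.1556 ≈ 0.156.

C = 0.156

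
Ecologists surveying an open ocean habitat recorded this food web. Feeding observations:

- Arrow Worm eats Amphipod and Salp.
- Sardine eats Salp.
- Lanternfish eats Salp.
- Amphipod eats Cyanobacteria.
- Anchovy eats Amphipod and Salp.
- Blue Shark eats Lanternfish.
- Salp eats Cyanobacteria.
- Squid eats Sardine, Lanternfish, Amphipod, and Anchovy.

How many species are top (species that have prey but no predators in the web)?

Top species (has prey, but nothing eats it): Arrow Worm, Squid, Blue Shark.
Count: 3.

3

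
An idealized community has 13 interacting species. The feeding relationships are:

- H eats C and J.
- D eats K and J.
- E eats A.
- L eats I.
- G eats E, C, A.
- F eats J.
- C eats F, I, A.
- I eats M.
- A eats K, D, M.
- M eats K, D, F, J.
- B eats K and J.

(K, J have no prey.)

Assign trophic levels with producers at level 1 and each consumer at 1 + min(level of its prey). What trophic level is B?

Trophic level 2

K is a producer → level 1.
B eats K → level 2.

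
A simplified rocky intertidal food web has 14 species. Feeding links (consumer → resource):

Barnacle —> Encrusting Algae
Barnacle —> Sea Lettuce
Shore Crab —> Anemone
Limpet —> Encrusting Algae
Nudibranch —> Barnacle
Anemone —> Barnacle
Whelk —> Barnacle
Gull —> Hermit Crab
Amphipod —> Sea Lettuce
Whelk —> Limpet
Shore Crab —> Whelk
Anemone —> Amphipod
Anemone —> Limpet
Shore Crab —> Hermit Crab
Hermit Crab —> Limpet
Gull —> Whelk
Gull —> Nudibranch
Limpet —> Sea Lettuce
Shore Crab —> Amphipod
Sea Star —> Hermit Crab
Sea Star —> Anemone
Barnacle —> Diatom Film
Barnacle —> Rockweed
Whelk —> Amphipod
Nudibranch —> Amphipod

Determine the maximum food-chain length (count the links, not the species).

3 links

One longest chain: Sea Lettuce → Barnacle → Anemone → Shore Crab.
It has 4 species and 3 links.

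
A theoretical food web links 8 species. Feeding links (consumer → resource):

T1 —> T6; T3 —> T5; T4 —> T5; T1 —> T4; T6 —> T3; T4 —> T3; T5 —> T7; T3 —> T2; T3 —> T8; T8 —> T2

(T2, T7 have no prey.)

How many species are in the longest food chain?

One longest chain: T2 → T8 → T3 → T6 → T1.
It has 5 species and 4 links.

5 species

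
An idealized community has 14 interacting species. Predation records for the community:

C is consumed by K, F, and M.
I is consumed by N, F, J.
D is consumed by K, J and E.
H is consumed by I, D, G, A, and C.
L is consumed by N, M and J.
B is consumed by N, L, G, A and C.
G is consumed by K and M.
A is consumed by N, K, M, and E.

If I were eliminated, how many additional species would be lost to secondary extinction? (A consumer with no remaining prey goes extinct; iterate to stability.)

0

Remove I.
Every predator of it retains at least one other prey: F still has C; J still has L, D; N still has B, A, L.
No consumer loses all prey, so no secondary extinctions occur.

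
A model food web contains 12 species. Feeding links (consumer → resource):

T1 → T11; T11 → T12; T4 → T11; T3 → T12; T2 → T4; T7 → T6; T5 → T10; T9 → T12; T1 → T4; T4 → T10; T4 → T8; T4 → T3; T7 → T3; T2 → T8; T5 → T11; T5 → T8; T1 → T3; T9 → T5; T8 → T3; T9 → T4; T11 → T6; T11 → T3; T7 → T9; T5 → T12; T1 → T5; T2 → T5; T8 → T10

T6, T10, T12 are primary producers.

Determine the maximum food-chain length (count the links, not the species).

One longest chain: T12 → T3 → T8 → T4 → T9 → T7.
It has 6 species and 5 links.

5 links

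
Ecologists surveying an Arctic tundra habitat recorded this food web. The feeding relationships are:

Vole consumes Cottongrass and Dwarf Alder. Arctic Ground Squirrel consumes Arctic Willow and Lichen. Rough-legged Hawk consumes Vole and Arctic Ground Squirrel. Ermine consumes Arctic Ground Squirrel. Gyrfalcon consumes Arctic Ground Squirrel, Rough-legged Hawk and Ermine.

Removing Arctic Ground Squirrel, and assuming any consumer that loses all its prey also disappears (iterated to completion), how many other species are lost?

Remove Arctic Ground Squirrel.
Round 1: Ermine (all prey gone) → extinct.
No further losses. Total secondary extinctions: 1.

1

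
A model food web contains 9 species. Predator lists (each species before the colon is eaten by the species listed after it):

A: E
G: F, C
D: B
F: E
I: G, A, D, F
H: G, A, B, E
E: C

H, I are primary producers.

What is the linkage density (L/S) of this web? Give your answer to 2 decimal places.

L/S = 1.56

There are L = 14 links among S = 9 species.
L/S = 14/9 = 1.5556 ≈ 1.56.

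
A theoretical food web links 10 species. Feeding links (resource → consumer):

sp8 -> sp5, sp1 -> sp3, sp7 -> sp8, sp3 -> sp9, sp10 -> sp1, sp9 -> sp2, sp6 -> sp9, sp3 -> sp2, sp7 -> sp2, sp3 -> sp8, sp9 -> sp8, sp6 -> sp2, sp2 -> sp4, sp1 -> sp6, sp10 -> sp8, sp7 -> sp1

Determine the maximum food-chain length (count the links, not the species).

One longest chain: sp7 → sp1 → sp3 → sp9 → sp8 → sp5.
It has 6 species and 5 links.

5 links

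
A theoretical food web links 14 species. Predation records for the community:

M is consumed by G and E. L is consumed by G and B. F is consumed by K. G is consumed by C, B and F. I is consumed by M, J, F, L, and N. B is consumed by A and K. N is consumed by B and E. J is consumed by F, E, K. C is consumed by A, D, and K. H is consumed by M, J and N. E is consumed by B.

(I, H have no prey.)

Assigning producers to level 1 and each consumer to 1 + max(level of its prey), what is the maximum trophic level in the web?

5

Producers (level 1): I, H.
I → M → G → B → K gives K level 5.
No species has a prey at level 5, so no species reaches level 6.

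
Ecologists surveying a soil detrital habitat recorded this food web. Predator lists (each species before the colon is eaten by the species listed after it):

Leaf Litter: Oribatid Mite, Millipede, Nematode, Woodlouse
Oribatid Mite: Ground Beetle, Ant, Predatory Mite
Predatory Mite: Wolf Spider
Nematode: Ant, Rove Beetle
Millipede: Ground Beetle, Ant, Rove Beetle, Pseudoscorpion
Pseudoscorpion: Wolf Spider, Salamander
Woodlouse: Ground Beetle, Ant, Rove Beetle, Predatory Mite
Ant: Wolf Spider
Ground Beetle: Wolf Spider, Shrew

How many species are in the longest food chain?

4 species

One longest chain: Leaf Litter → Millipede → Pseudoscorpion → Wolf Spider.
It has 4 species and 3 links.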